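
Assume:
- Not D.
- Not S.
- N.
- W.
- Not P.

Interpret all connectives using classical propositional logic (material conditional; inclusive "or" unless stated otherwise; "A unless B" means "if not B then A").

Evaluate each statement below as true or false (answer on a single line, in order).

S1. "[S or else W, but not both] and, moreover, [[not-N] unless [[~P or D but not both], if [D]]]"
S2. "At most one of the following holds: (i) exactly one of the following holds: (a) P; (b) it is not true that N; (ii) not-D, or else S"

S1 true; S2 true

S1: In symbols: (S ⊕ W) ∧ (¬N ∨ (D → (¬P ⊕ D)))

S ⊕ W = F ⊕ T = T
¬N = ¬T = F
¬P = ¬F = T
¬P ⊕ D = T ⊕ F = T
D → (¬P ⊕ D) = F → T = T
¬N ∨ (D → (¬P ⊕ D)) = F ∨ T = T
(S ⊕ W) ∧ (¬N ∨ (D → (¬P ⊕ D))) = T ∧ T = T
Hence S1 is true.

S2: This is (P ⊕ ¬N) ↑ (¬D ∨ S).

¬N = ¬T = F
P ⊕ ¬N = F ⊕ F = F
¬D = ¬F = T
¬D ∨ S = T ∨ F = T
(P ⊕ ¬N) ↑ (¬D ∨ S) = F ↑ T = T
Hence S2 is true.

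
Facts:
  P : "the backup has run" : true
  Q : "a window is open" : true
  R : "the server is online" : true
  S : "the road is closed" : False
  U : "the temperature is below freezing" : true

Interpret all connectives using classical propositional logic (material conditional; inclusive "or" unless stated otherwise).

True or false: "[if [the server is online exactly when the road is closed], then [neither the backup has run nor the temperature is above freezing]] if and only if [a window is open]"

true

Values: R=T, S=F, P=T, U=T, Q=T.
Formalization: ((R <-> S) -> (P nor ~U)) <-> Q

R <-> S = T <-> F = F
~U = ~T = F
P nor ~U = T nor F = F
(R <-> S) -> (P nor ~U) = F -> F = T
((R <-> S) -> (P nor ~U)) <-> Q = T <-> T = T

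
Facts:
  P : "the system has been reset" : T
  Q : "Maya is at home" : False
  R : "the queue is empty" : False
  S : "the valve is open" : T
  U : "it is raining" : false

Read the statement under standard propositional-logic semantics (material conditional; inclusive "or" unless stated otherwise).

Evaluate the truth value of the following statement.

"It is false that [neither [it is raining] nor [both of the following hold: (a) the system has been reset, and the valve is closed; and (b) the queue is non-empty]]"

false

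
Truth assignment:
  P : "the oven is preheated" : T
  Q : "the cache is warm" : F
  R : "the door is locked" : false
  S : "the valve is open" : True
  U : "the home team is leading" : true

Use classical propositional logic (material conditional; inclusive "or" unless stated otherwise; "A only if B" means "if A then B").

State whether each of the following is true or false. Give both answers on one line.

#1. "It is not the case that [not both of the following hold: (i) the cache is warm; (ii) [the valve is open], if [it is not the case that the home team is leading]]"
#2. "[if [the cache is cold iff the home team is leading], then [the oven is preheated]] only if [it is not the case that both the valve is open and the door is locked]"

#1 false, #2 true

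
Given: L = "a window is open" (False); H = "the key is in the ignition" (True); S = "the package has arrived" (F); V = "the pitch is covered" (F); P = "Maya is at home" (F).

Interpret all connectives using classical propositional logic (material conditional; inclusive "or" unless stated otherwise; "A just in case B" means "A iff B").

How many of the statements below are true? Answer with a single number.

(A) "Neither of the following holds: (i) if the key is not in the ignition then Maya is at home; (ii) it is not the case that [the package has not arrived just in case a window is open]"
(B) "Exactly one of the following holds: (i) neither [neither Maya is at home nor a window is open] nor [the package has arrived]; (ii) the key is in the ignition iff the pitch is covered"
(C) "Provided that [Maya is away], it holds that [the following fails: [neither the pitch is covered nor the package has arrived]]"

(A): Parsed as (not H -> P) nor not (not S iff L)

not H = not True = False
not H -> P = False -> False = True
not S = not False = True
not S iff L = True iff False = False
not (not S iff L) = not False = True
(not H -> P) nor not (not S iff L) = True nor True = False
Hence (A) is false.

(B): This is ((P nor L) nor S) xor (H iff V).

P nor L = False nor False = True
(P nor L) nor S = True nor False = False
H iff V = True iff False = False
((P nor L) nor S) xor (H iff V) = False xor False = False
So (B) is false.

(C): Formalization: not P -> not (V nor S)

not P = not False = True
V nor S = False nor False = True
not (V nor S) = not True = False
not P -> not (V nor S) = True -> False = False
Hence (C) is false.

True statements: 0 (none).

0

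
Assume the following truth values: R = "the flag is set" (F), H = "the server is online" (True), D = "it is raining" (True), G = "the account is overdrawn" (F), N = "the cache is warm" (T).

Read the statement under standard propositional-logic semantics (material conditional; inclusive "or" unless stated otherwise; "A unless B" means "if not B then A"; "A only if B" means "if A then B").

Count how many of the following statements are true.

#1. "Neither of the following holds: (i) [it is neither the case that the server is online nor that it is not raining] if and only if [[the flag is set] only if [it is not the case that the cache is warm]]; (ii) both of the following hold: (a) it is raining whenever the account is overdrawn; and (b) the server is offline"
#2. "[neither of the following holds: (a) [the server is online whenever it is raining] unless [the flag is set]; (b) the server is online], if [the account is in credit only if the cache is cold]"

2

#1: Parsed as ((H nor ~D) <-> (R -> ~N)) nor ((G -> D) & ~H)

~D = ~T = F
H nor ~D = T nor F = F
~N = ~T = F
R -> ~N = F -> F = T
(H nor ~D) <-> (R -> ~N) = F <-> T = F
G -> D = F -> T = T
~H = ~T = F
(G -> D) & ~H = T & F = F
((H nor ~D) <-> (R -> ~N)) nor ((G -> D) & ~H) = F nor F = T
So #1 is true.

#2: Formalization: (~G -> ~N) -> (((D -> H) | R) nor H)

~G = ~F = T
~N = ~T = F
~G -> ~N = T -> F = F
D -> H = T -> T = T
(D -> H) | R = T | F = T
((D -> H) | R) nor H = T nor T = F
(~G -> ~N) -> (((D -> H) | R) nor H) = F -> F = T
Hence #2 is true.

2 of the 2 statements are true.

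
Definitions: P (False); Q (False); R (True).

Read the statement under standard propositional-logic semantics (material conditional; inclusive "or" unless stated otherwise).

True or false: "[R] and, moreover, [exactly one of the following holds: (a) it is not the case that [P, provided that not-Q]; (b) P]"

true

Values: R=True, Q=False, P=False.
Formalization: R and (not (not Q -> P) xor P)

not Q = not False = True
not Q -> P = True -> False = False
not (not Q -> P) = not False = True
not (not Q -> P) xor P = True xor False = True
R and (not (not Q -> P) xor P) = True and True = True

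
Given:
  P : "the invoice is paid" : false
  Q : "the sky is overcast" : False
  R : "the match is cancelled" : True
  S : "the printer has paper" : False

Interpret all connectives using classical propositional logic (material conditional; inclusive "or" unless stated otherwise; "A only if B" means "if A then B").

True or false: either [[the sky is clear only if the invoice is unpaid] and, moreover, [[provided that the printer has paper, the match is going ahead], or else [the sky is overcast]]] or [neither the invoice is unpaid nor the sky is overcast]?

In symbols: ((¬Q → ¬P) ∧ ((S → ¬R) ∨ Q)) ∨ (¬P ↓ Q)

¬Q = ¬F = T
¬P = ¬F = T
¬Q → ¬P = T → T = T
¬R = ¬T = F
S → ¬R = F → F = T
(S → ¬R) ∨ Q = T ∨ F = T
(¬Q → ¬P) ∧ ((S → ¬R) ∨ Q) = T ∧ T = T
¬P = ¬F = T
¬P ↓ Q = T ↓ F = F
((¬Q → ¬P) ∧ ((S → ¬R) ∨ Q)) ∨ (¬P ↓ Q) = T ∨ F = T

true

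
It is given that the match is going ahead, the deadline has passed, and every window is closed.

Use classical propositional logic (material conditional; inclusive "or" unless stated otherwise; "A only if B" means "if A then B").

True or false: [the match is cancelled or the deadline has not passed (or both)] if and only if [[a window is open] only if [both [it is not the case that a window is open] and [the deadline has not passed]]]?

False.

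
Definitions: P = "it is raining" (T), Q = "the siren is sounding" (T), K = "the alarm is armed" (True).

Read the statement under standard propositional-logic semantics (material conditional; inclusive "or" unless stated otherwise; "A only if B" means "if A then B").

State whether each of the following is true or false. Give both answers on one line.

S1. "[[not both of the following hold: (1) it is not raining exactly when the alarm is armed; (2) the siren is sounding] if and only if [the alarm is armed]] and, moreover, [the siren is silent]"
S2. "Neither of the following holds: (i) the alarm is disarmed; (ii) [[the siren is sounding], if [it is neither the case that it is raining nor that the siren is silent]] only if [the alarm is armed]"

S1 False, S2 False

S1: This is (((¬P ↔ K) ↑ Q) ↔ K) ∧ ¬Q.

¬P = ¬T = F
¬P ↔ K = F ↔ T = F
(¬P ↔ K) ↑ Q = F ↑ T = T
((¬P ↔ K) ↑ Q) ↔ K = T ↔ T = T
¬Q = ¬T = F
(((¬P ↔ K) ↑ Q) ↔ K) ∧ ¬Q = T ∧ F = F
Hence S1 is false.

S2: This is ¬K ↓ (((P ↓ ¬Q) → Q) → K).

¬K = ¬T = F
¬Q = ¬T = F
P ↓ ¬Q = T ↓ F = F
(P ↓ ¬Q) → Q = F → T = T
((P ↓ ¬Q) → Q) → K = T → T = T
¬K ↓ (((P ↓ ¬Q) → Q) → K) = F ↓ T = F
Hence S2 is false.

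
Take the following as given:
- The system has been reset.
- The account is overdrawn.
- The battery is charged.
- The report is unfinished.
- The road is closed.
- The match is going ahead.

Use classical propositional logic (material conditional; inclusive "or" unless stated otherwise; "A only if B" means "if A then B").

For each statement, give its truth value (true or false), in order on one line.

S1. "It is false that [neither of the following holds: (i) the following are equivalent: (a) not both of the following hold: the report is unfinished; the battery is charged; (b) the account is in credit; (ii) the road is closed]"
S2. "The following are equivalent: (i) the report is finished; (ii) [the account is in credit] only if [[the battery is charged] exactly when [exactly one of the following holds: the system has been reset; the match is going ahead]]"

Let S = "the report is finished" (F), R = "the battery is charged" (T), Q = "the account is overdrawn" (T), U = "the road is closed" (T), P = "the system has been reset" (T), V = "the match is cancelled" (F).

S1: This is ~(((~S nand R) <-> ~Q) nor U).

~S = ~F = T
~S nand R = T nand T = F
~Q = ~T = F
(~S nand R) <-> ~Q = F <-> F = T
((~S nand R) <-> ~Q) nor U = T nor T = F
~(((~S nand R) <-> ~Q) nor U) = ~F = T
So S1 is true.

S2: Formalization: S <-> (~Q -> (R <-> (P xor ~V)))

~Q = ~T = F
~V = ~F = T
P xor ~V = T xor T = F
R <-> (P xor ~V) = T <-> F = F
~Q -> (R <-> (P xor ~V)) = F -> F = T
S <-> (~Q -> (R <-> (P xor ~V))) = F <-> T = F
Thus S2 is false.

S1 T / S2 F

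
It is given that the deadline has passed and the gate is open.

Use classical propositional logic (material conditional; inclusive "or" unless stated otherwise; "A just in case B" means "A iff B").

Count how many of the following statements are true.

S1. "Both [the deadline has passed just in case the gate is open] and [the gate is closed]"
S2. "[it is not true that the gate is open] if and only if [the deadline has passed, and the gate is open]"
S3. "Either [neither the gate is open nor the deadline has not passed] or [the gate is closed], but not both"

Let S = "the deadline has passed" (True), W = "the gate is open" (True).

S1: In symbols: (S iff W) and not W

S iff W = True iff True = True
not W = not True = False
(S iff W) and not W = True and False = False
Hence S1 is false.

S2: Parsed as not W iff (S and W)

not W = not True = False
S and W = True and True = True
not W iff (S and W) = False iff True = False
Hence S2 is false.

S3: In symbols: (W nor not S) xor not W

not S = not True = False
W nor not S = True nor False = False
not W = not True = False
(W nor not S) xor not W = False xor False = False
So S3 is false.

True statements: 0 (none).

0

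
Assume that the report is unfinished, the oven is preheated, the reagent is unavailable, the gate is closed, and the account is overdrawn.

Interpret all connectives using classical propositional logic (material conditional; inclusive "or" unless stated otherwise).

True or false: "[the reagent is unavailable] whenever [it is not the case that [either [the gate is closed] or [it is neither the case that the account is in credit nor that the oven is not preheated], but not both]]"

Let N = "the gate is open" (False), G = "the account is overdrawn" (True), K = "the oven is preheated" (True), W = "the reagent is available" (False).
This is not (not N xor (not G nor not K)) -> not W.

not N = not False = True
not G = not True = False
not K = not True = False
not G nor not K = False nor False = True
not N xor (not G nor not K) = True xor True = False
not (not N xor (not G nor not K)) = not False = True
not W = not False = True
not (not N xor (not G nor not K)) -> not W = True -> True = True

True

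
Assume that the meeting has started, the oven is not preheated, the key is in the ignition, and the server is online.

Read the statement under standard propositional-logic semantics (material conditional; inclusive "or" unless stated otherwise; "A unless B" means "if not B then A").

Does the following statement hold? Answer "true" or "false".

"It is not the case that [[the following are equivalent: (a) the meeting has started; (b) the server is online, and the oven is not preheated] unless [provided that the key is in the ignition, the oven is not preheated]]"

False.

Let P = "the meeting has started" (T), S = "the server is online" (T), Q = "the oven is preheated" (F), R = "the key is in the ignition" (T).
In symbols: ~((P <-> (S & ~Q)) | (R -> ~Q))

~Q = ~F = T
S & ~Q = T & T = T
P <-> (S & ~Q) = T <-> T = T
~Q = ~F = T
R -> ~Q = T -> T = T
(P <-> (S & ~Q)) | (R -> ~Q) = T | T = T
~((P <-> (S & ~Q)) | (R -> ~Q)) = ~T = F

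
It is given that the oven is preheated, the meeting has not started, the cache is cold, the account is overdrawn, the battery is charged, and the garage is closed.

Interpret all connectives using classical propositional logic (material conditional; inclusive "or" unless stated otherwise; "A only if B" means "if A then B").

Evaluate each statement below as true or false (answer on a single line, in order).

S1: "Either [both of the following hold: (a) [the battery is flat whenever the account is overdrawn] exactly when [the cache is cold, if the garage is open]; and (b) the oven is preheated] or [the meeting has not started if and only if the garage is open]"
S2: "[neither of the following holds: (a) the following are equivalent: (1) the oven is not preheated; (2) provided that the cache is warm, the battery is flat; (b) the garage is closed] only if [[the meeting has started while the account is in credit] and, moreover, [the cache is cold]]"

S1 F; S2 T

Let S = "the account is overdrawn" (True), U = "the battery is charged" (True), V = "the garage is closed" (True), R = "the cache is warm" (False), P = "the oven is preheated" (True), Q = "the meeting has started" (False).

S1: In symbols: (((S -> not U) iff (not V -> not R)) and P) or (not Q iff not V)

not U = not True = False
S -> not U = True -> False = False
not V = not True = False
not R = not False = True
not V -> not R = False -> True = True
(S -> not U) iff (not V -> not R) = False iff True = False
((S -> not U) iff (not V -> not R)) and P = False and True = False
not Q = not False = True
not V = not True = False
not Q iff not V = True iff False = False
(((S -> not U) iff (not V -> not R)) and P) or (not Q iff not V) = False or False = False
Hence S1 is false.

S2: In symbols: ((not P iff (R -> not U)) nor V) -> ((Q and not S) and not R)

not P = not True = False
not U = not True = False
R -> not U = False -> False = True
not P iff (R -> not U) = False iff True = False
(not P iff (R -> not U)) nor V = False nor True = False
not S = not True = False
Q and not S = False and False = False
not R = not False = True
(Q and not S) and not R = False and True = False
((not P iff (R -> not U)) nor V) -> ((Q and not S) and not R) = False -> False = True
Thus S2 is true.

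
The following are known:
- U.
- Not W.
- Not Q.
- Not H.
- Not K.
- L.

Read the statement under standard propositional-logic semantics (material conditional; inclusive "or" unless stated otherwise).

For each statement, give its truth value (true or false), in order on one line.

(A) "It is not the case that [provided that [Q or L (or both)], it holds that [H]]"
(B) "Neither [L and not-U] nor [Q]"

(A) T; (B) T

(A): Parsed as ¬((Q ∨ L) → H)

Q ∨ L = F ∨ T = T
(Q ∨ L) → H = T → F = F
¬((Q ∨ L) → H) = ¬F = T
So (A) is true.

(B): Parsed as (L ∧ ¬U) ↓ Q

¬U = ¬T = F
L ∧ ¬U = T ∧ F = F
(L ∧ ¬U) ↓ Q = F ↓ F = T
Hence (B) is true.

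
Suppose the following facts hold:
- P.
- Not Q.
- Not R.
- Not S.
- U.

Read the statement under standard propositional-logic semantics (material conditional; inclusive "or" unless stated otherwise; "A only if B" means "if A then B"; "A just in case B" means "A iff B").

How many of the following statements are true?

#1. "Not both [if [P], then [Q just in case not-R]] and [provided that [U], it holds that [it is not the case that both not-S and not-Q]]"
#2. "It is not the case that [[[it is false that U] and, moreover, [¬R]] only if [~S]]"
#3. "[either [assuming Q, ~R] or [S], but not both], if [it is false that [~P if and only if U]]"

2

#1: In symbols: (P -> (Q <-> ~R)) nand (U -> (~S nand ~Q))

~R = ~F = T
Q <-> ~R = F <-> T = F
P -> (Q <-> ~R) = T -> F = F
~S = ~F = T
~Q = ~F = T
~S nand ~Q = T nand T = F
U -> (~S nand ~Q) = T -> F = F
(P -> (Q <-> ~R)) nand (U -> (~S nand ~Q)) = F nand F = T
Thus #1 is true.

#2: Parsed as ~((~U & ~R) -> ~S)

~U = ~T = F
~R = ~F = T
~U & ~R = F & T = F
~S = ~F = T
(~U & ~R) -> ~S = F -> T = T
~((~U & ~R) -> ~S) = ~T = F
Hence #2 is false.

#3: In symbols: ~(~P <-> U) -> ((Q -> ~R) xor S)

~P = ~T = F
~P <-> U = F <-> T = F
~(~P <-> U) = ~F = T
~R = ~F = T
Q -> ~R = F -> T = T
(Q -> ~R) xor S = T xor F = T
~(~P <-> U) -> ((Q -> ~R) xor S) = T -> T = T
So #3 is true.

2 of the 3 statements are true.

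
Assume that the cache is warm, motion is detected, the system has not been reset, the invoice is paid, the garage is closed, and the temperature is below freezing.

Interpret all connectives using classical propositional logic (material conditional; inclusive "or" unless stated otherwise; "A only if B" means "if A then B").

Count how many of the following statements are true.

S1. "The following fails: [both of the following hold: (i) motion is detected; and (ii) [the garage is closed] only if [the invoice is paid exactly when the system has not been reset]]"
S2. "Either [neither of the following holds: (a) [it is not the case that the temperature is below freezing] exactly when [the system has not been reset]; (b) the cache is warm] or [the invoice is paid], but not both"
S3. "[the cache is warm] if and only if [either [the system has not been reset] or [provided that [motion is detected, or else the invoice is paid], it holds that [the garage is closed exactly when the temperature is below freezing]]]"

2

Let Q = "motion is detected" (True), U = "the garage is closed" (True), S = "the invoice is paid" (True), R = "the system has been reset" (False), V = "the temperature is below freezing" (True), P = "the cache is warm" (True).

S1: Formalization: not (Q and (U -> (S iff not R)))

not R = not False = True
S iff not R = True iff True = True
U -> (S iff not R) = True -> True = True
Q and (U -> (S iff not R)) = True and True = True
not (Q and (U -> (S iff not R))) = not True = False
Thus S1 is false.

S2: In symbols: ((not V iff not R) nor P) xor S

not V = not True = False
not R = not False = True
not V iff not R = False iff True = False
(not V iff not R) nor P = False nor True = False
((not V iff not R) nor P) xor S = False xor True = True
Hence S2 is true.

S3: Formalization: P iff (not R or ((Q or S) -> (U iff V)))

not R = not False = True
Q or S = True or True = True
U iff V = True iff True = True
(Q or S) -> (U iff V) = True -> True = True
not R or ((Q or S) -> (U iff V)) = True or True = True
P iff (not R or ((Q or S) -> (U iff V))) = True iff True = True
Thus S3 is true.

True statements: 2.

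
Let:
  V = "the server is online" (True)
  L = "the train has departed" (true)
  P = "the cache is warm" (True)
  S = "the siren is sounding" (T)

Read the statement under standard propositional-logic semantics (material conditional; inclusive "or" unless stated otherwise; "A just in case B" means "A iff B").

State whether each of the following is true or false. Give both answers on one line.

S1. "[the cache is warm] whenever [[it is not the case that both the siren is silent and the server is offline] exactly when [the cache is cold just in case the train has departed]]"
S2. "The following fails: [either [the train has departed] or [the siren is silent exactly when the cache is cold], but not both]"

S1: Formalization: ((not S nand not V) iff (not P iff L)) -> P

not S = not True = False
not V = not True = False
not S nand not V = False nand False = True
not P = not True = False
not P iff L = False iff True = False
(not S nand not V) iff (not P iff L) = True iff False = False
((not S nand not V) iff (not P iff L)) -> P = False -> True = True
So S1 is true.

S2: Formalization: not (L xor (not S iff not P))

not S = not True = False
not P = not True = False
not S iff not P = False iff False = True
L xor (not S iff not P) = True xor True = False
not (L xor (not S iff not P)) = not False = True
Thus S2 is true.

S1 true, S2 true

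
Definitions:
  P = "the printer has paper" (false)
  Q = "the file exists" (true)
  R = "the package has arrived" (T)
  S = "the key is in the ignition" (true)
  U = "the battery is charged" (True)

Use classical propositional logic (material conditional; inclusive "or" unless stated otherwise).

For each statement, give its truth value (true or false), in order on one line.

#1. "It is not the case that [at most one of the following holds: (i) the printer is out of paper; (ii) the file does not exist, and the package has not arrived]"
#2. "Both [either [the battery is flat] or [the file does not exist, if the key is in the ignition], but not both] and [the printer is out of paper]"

#1 F; #2 F

#1: Parsed as not (not P nand (not Q and not R))

not P = not False = True
not Q = not True = False
not R = not True = False
not Q and not R = False and False = False
not P nand (not Q and not R) = True nand False = True
not (not P nand (not Q and not R)) = not True = False
Thus #1 is false.

#2: Parsed as (not U xor (S -> not Q)) and not P

not U = not True = False
not Q = not True = False
S -> not Q = True -> False = False
not U xor (S -> not Q) = False xor False = False
not P = not False = True
(not U xor (S -> not Q)) and not P = False and True = False
Hence #2 is false.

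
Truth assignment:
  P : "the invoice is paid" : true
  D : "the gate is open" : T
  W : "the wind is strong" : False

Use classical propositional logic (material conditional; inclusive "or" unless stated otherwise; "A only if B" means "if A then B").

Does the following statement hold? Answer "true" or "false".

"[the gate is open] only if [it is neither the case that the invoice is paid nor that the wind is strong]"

The statement is false.

Values: D=T, P=T, W=F.
Formalization: D → (P ↓ W)

P ↓ W = T ↓ F = F
D → (P ↓ W) = T → F = F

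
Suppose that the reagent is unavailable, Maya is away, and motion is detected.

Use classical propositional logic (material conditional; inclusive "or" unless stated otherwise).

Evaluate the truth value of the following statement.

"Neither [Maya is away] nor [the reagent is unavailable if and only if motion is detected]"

false

Let R = "Maya is at home" (F), Q = "the reagent is available" (F), P = "motion is detected" (T).
Formalization: ~R nor (~Q <-> P)

~R = ~F = T
~Q = ~F = T
~Q <-> P = T <-> T = T
~R nor (~Q <-> P) = T nor T = F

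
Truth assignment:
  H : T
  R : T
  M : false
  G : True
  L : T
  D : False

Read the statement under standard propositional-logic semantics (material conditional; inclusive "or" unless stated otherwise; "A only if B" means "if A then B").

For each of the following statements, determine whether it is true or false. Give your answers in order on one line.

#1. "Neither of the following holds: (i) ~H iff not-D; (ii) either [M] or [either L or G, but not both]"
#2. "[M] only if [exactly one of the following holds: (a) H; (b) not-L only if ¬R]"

#1 T / #2 T

#1: This is (~H <-> ~D) nor (M | (L xor G)).

~H = ~T = F
~D = ~F = T
~H <-> ~D = F <-> T = F
L xor G = T xor T = F
M | (L xor G) = F | F = F
(~H <-> ~D) nor (M | (L xor G)) = F nor F = T
So #1 is true.

#2: This is M -> (H xor (~L -> ~R)).

~L = ~T = F
~R = ~T = F
~L -> ~R = F -> F = T
H xor (~L -> ~R) = T xor T = F
M -> (H xor (~L -> ~R)) = F -> F = T
So #2 is true.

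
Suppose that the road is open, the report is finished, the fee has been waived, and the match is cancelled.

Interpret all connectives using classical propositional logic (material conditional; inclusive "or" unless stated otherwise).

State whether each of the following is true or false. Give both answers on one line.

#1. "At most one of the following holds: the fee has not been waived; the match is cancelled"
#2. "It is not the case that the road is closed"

Let R = "the fee has been waived" (T), S = "the match is cancelled" (T), P = "the road is closed" (F).

#1: This is ¬R ↑ S.

¬R = ¬T = F
¬R ↑ S = F ↑ T = T
So #1 is true.

#2: In symbols: ¬P

¬P = ¬F = T
Thus #2 is true.

#1 true; #2 true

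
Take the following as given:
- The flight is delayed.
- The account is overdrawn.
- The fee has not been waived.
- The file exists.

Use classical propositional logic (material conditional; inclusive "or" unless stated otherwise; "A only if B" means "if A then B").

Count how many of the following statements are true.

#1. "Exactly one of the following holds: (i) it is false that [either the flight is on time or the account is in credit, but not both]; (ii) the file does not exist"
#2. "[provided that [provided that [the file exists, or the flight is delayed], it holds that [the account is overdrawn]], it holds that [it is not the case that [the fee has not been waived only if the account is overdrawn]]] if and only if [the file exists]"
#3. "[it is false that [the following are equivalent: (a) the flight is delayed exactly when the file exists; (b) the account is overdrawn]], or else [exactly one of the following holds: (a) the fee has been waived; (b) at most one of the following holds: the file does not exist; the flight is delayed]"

Let S = "the flight is delayed" (T), V = "the account is overdrawn" (T), G = "the file exists" (T), R = "the fee has been waived" (F).

#1: In symbols: ¬(¬S ⊕ ¬V) ⊕ ¬G

¬S = ¬T = F
¬V = ¬T = F
¬S ⊕ ¬V = F ⊕ F = F
¬(¬S ⊕ ¬V) = ¬F = T
¬G = ¬T = F
¬(¬S ⊕ ¬V) ⊕ ¬G = T ⊕ F = T
So #1 is true.

#2: Formalization: (((G ∨ S) → V) → ¬(¬R → V)) ↔ G

G ∨ S = T ∨ T = T
(G ∨ S) → V = T → T = T
¬R = ¬F = T
¬R → V = T → T = T
¬(¬R → V) = ¬T = F
((G ∨ S) → V) → ¬(¬R → V) = T → F = F
(((G ∨ S) → V) → ¬(¬R → V)) ↔ G = F ↔ T = F
So #2 is false.

#3: In symbols: ¬((S ↔ G) ↔ V) ∨ (R ⊕ (¬G ↑ S))

S ↔ G = T ↔ T = T
(S ↔ G) ↔ V = T ↔ T = T
¬((S ↔ G) ↔ V) = ¬T = F
¬G = ¬T = F
¬G ↑ S = F ↑ T = T
R ⊕ (¬G ↑ S) = F ⊕ T = T
¬((S ↔ G) ↔ V) ∨ (R ⊕ (¬G ↑ S)) = F ∨ T = T
Hence #3 is true.

True statements: 2 (#1, #3).

2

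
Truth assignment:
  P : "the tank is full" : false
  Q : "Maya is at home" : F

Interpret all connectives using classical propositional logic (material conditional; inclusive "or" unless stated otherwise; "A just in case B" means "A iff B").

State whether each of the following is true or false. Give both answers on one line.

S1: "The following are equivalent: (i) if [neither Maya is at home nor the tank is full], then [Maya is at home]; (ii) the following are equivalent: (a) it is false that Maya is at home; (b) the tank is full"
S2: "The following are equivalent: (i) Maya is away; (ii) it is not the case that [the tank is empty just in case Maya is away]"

S1 T, S2 F

S1: Parsed as ((Q nor P) -> Q) <-> (~Q <-> P)

Q nor P = F nor F = T
(Q nor P) -> Q = T -> F = F
~Q = ~F = T
~Q <-> P = T <-> F = F
((Q nor P) -> Q) <-> (~Q <-> P) = F <-> F = T
So S1 is true.

S2: This is ~Q <-> ~(~P <-> ~Q).

~Q = ~F = T
~P = ~F = T
~Q = ~F = T
~P <-> ~Q = T <-> T = T
~(~P <-> ~Q) = ~T = F
~Q <-> ~(~P <-> ~Q) = T <-> F = F
So S2 is false.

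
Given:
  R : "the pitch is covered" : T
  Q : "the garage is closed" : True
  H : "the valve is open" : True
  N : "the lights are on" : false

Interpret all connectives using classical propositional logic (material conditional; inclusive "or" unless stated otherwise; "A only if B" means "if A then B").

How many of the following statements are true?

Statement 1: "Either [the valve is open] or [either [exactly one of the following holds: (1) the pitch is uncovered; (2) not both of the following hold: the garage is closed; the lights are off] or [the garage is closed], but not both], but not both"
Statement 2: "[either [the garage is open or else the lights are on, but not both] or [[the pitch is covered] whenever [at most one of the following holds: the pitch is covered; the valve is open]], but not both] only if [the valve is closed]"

0

Statement 1: This is H xor ((not R xor (Q nand not N)) xor Q).

not R = not True = False
not N = not False = True
Q nand not N = True nand True = False
not R xor (Q nand not N) = False xor False = False
(not R xor (Q nand not N)) xor Q = False xor True = True
H xor ((not R xor (Q nand not N)) xor Q) = True xor True = False
So Statement 1 is false.

Statement 2: Parsed as ((not Q xor N) xor ((R nand H) -> R)) -> not H

not Q = not True = False
not Q xor N = False xor False = False
R nand H = True nand True = False
(R nand H) -> R = False -> True = True
(not Q xor N) xor ((R nand H) -> R) = False xor True = True
not H = not True = False
((not Q xor N) xor ((R nand H) -> R)) -> not H = True -> False = False
Hence Statement 2 is false.

0 of the 2 statements are true (none).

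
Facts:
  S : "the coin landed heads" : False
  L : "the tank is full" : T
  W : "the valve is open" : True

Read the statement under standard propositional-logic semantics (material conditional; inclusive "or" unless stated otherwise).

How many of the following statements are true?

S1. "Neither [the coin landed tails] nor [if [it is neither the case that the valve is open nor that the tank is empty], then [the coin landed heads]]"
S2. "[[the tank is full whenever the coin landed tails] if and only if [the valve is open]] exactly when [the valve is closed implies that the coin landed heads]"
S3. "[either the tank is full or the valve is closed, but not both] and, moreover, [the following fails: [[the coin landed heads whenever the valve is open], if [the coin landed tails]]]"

2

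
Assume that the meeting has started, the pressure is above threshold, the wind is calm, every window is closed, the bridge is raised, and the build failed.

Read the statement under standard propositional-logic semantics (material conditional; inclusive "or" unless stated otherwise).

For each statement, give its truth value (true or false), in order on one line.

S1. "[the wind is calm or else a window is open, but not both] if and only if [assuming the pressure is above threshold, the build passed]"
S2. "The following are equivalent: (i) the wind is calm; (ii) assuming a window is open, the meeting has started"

Let R = "the wind is strong" (False), S = "a window is open" (False), Q = "the pressure is above threshold" (True), V = "the build passed" (False), P = "the meeting has started" (True).

S1: This is (not R xor S) iff (Q -> V).

not R = not False = True
not R xor S = True xor False = True
Q -> V = True -> False = False
(not R xor S) iff (Q -> V) = True iff False = False
So S1 is false.

S2: Parsed as not R iff (S -> P)

not R = not False = True
S -> P = False -> True = True
not R iff (S -> P) = True iff True = True
Thus S2 is true.

S1 F / S2 T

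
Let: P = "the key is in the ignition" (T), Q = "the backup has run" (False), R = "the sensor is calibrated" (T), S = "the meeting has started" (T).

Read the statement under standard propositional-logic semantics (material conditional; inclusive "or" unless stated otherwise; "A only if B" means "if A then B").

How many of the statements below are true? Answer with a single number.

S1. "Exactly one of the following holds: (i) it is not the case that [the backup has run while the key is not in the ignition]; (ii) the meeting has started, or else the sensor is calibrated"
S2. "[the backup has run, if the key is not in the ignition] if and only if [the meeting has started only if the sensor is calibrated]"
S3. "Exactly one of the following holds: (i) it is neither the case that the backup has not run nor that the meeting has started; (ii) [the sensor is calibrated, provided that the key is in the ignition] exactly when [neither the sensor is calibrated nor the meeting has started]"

1

S1: This is ¬(Q ∧ ¬P) ⊕ (S ∨ R).

¬P = ¬T = F
Q ∧ ¬P = F ∧ F = F
¬(Q ∧ ¬P) = ¬F = T
S ∨ R = T ∨ T = T
¬(Q ∧ ¬P) ⊕ (S ∨ R) = T ⊕ T = F
Thus S1 is false.

S2: In symbols: (¬P → Q) ↔ (S → R)

¬P = ¬T = F
¬P → Q = F → F = T
S → R = T → T = T
(¬P → Q) ↔ (S → R) = T ↔ T = T
Hence S2 is true.

S3: In symbols: (¬Q ↓ S) ⊕ ((P → R) ↔ (R ↓ S))

¬Q = ¬F = T
¬Q ↓ S = T ↓ T = F
P → R = T → T = T
R ↓ S = T ↓ T = F
(P → R) ↔ (R ↓ S) = T ↔ F = F
(¬Q ↓ S) ⊕ ((P → R) ↔ (R ↓ S)) = F ⊕ F = F
Thus S3 is false.

True statements: 1 (S2).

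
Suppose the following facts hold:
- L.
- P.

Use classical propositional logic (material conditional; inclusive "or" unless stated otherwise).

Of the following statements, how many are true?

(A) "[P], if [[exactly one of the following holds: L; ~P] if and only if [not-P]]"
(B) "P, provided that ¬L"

(A): Formalization: ((L xor ~P) <-> ~P) -> P

~P = ~T = F
L xor ~P = T xor F = T
~P = ~T = F
(L xor ~P) <-> ~P = T <-> F = F
((L xor ~P) <-> ~P) -> P = F -> T = T
Hence (A) is true.

(B): Parsed as ~L -> P

~L = ~T = F
~L -> P = F -> T = T
Thus (B) is true.

2 of the 2 statements are true ((A), (B)).

2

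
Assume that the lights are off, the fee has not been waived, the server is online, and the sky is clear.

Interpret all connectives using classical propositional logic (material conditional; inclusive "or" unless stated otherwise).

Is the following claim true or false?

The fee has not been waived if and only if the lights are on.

False

Let M = "the fee has been waived" (F), R = "the lights are on" (F).
Parsed as ~M <-> R

~M = ~F = T
~M <-> R = T <-> F = F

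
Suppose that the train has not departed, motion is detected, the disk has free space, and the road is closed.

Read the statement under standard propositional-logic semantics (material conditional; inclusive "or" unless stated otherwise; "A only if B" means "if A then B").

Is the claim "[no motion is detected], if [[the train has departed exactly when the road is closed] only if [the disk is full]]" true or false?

Let P = "the train has departed" (F), S = "the road is closed" (T), R = "the disk is full" (F), Q = "motion is detected" (T).
This is ((P <-> S) -> R) -> ~Q.

P <-> S = F <-> T = F
(P <-> S) -> R = F -> F = T
~Q = ~T = F
((P <-> S) -> R) -> ~Q = T -> F = F

The statement is false.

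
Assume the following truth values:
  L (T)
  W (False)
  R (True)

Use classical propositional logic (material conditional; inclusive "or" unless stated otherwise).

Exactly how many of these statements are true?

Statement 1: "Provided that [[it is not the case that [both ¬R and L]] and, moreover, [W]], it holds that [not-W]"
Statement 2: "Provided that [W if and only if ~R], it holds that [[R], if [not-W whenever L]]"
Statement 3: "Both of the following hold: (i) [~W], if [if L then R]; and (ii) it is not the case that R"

2

Statement 1: Parsed as (not (not R and L) and W) -> not W

not R = not True = False
not R and L = False and True = False
not (not R and L) = not False = True
not (not R and L) and W = True and False = False
not W = not False = True
(not (not R and L) and W) -> not W = False -> True = True
So Statement 1 is true.

Statement 2: This is (W iff not R) -> ((L -> not W) -> R).

not R = not True = False
W iff not R = False iff False = True
not W = not False = True
L -> not W = True -> True = True
(L -> not W) -> R = True -> True = True
(W iff not R) -> ((L -> not W) -> R) = True -> True = True
Hence Statement 2 is true.

Statement 3: Formalization: ((L -> R) -> not W) and not R

L -> R = True -> True = True
not W = not False = True
(L -> R) -> not W = True -> True = True
not R = not True = False
((L -> R) -> not W) and not R = True and False = False
Thus Statement 3 is false.

Count: 2.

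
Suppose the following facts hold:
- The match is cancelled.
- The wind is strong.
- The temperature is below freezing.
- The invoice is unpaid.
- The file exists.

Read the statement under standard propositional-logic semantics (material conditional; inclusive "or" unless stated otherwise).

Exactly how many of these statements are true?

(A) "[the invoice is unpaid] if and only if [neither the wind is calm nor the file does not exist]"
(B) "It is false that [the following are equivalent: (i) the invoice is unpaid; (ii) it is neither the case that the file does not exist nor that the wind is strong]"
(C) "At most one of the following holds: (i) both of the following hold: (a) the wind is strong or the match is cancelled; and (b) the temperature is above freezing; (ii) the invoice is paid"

3

Let S = "the invoice is paid" (F), Q = "the wind is strong" (T), U = "the file exists" (T), P = "the match is cancelled" (T), R = "the temperature is below freezing" (T).

(A): This is ~S <-> (~Q nor ~U).

~S = ~F = T
~Q = ~T = F
~U = ~T = F
~Q nor ~U = F nor F = T
~S <-> (~Q nor ~U) = T <-> T = T
Hence (A) is true.

(B): In symbols: ~(~S <-> (~U nor Q))

~S = ~F = T
~U = ~T = F
~U nor Q = F nor T = F
~S <-> (~U nor Q) = T <-> F = F
~(~S <-> (~U nor Q)) = ~F = T
Thus (B) is true.

(C): In symbols: ((Q | P) & ~R) nand S

Q | P = T | T = T
~R = ~T = F
(Q | P) & ~R = T & F = F
((Q | P) & ~R) nand S = F nand F = T
Hence (C) is true.

3 of the 3 statements are true.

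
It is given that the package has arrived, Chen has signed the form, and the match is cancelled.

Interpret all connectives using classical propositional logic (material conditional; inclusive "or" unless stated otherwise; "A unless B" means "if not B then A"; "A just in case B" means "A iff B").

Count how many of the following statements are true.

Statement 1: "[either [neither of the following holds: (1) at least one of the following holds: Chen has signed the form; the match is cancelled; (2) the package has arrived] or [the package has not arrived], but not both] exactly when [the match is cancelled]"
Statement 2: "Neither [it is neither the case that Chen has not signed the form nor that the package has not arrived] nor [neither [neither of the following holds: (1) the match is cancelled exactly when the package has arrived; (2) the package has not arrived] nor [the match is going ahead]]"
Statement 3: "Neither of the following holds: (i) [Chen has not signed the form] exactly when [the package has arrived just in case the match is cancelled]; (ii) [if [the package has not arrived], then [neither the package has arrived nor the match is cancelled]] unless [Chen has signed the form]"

Let Q = "Chen has signed the form" (T), R = "the match is cancelled" (T), P = "the package has arrived" (T).

Statement 1: Formalization: (((Q ∨ R) ↓ P) ⊕ ¬P) ↔ R

Q ∨ R = T ∨ T = T
(Q ∨ R) ↓ P = T ↓ T = F
¬P = ¬T = F
((Q ∨ R) ↓ P) ⊕ ¬P = F ⊕ F = F
(((Q ∨ R) ↓ P) ⊕ ¬P) ↔ R = F ↔ T = F
Thus Statement 1 is false.

Statement 2: In symbols: (¬Q ↓ ¬P) ↓ (((R ↔ P) ↓ ¬P) ↓ ¬R)

¬Q = ¬T = F
¬P = ¬T = F
¬Q ↓ ¬P = F ↓ F = T
R ↔ P = T ↔ T = T
¬P = ¬T = F
(R ↔ P) ↓ ¬P = T ↓ F = F
¬R = ¬T = F
((R ↔ P) ↓ ¬P) ↓ ¬R = F ↓ F = T
(¬Q ↓ ¬P) ↓ (((R ↔ P) ↓ ¬P) ↓ ¬R) = T ↓ T = F
Thus Statement 2 is false.

Statement 3: Formalization: (¬Q ↔ (P ↔ R)) ↓ ((¬P → (P ↓ R)) ∨ Q)

¬Q = ¬T = F
P ↔ R = T ↔ T = T
¬Q ↔ (P ↔ R) = F ↔ T = F
¬P = ¬T = F
P ↓ R = T ↓ T = F
¬P → (P ↓ R) = F → F = T
(¬P → (P ↓ R)) ∨ Q = T ∨ T = T
(¬Q ↔ (P ↔ R)) ↓ ((¬P → (P ↓ R)) ∨ Q) = F ↓ T = F
So Statement 3 is false.

Count: 0.

0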